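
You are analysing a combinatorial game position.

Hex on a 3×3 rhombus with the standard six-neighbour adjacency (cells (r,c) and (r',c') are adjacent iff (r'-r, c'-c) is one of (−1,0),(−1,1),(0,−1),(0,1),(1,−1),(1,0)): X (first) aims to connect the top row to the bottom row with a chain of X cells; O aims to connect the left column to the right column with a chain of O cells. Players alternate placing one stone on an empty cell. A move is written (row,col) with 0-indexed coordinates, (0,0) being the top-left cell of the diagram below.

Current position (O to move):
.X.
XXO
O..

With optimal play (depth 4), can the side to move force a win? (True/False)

[.X./XXO/O..] O move#1: (0,0):-1/OX./XXO/O.., (0,2):-1/.XO/XXO/O.., (2,1):+1/.X./XXO/OO.*, (2,2):-1/.X./XXO/O.O
[.X./XXO/OO.] end (terminal -1, X#2); searched .X./XXO/O.. to 4

O winning at [.X./XXO/O..]: True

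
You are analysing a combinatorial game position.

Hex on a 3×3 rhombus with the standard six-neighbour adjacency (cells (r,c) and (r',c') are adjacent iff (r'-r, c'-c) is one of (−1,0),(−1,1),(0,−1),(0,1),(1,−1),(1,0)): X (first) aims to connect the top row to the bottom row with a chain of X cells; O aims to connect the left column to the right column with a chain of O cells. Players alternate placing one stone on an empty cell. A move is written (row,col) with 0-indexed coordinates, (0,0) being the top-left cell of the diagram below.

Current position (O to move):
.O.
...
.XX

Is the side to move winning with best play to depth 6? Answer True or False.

p1 O@[.O./.../.XX]: (0,0)[OO./.../.XX]-1 (0,2)[.OO/.../.XX]+1* (1,0)[.O./O../.XX]-1 (1,1)[.O./.O./.XX]+1 (1,2)[.O./..O/.XX]+1 (2,0)[.O./.../OXX]-1
p2 X@[.OO/.../.XX]: (0,0)[XOO/.../.XX]-1* (1,0)[.OO/X../.XX]-1 (1,1)[.OO/.X./.XX]-1 (1,2)[.OO/..X/.XX]-1 (2,0)[.OO/.../XXX]-1
p3 O@[XOO/.../.XX]: (1,0)[XOO/O../.XX]+1* (1,1)[XOO/.O./.XX]+1 (1,2)[XOO/..O/.XX]-1 (2,0)[XOO/.../OXX]+1
p4 X@[XOO/O../.XX] terminal -1; root [.O./.../.XX] d6

O winning at [.O./.../.XX]: True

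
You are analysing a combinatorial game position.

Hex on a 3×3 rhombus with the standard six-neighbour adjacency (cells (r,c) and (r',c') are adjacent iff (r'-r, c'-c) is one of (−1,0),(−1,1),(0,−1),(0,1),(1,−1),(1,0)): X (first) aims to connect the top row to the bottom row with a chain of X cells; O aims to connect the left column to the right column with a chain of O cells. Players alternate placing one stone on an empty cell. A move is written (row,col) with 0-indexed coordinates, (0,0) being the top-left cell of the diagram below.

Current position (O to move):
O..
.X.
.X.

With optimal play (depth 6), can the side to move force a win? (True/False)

[O../.X./.X.] O move#1: (0,1):-1/OO./.X./.X.*, (0,2):-1/O.O/.X./.X., (1,0):-1/O../OX./.X., (1,2):-1/O../.XO/.X., (2,0):-1/O../.X./OX., (2,2):-1/O../.X./.XO
[OO./.X./.X.] X move#2: (0,2):+1/OOX/.X./.X.*, (1,0):-1/OO./XX./.X., (1,2):-1/OO./.XX/.X., (2,0):-1/OO./.X./XX., (2,2):-1/OO./.X./.XX
[OOX/.X./.X.] end (terminal -1, O#3); searched O../.X./.X. to 6

O winning at [O../.X./.X.]: False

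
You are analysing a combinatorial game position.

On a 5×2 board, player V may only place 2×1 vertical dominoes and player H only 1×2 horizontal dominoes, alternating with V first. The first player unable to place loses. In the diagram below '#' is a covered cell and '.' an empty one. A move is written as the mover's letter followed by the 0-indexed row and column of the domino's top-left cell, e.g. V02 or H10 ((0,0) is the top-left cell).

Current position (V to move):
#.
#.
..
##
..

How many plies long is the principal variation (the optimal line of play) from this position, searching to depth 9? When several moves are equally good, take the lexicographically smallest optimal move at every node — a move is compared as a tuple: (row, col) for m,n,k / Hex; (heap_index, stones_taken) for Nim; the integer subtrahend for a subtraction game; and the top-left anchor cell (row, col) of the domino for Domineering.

PV length from [#./#./../##/..]: 2 plies

[#./#./../##/..] V move#1: V01:-1/##/##/../##/..*, V11:-1/#./##/.#/##/..
[##/##/../##/..] H move#2: H20:+1/##/##/##/##/..*, H40:+1/##/##/../##/##
[##/##/##/##/..] end (terminal -1, V#3); searched #./#./../##/.. to 9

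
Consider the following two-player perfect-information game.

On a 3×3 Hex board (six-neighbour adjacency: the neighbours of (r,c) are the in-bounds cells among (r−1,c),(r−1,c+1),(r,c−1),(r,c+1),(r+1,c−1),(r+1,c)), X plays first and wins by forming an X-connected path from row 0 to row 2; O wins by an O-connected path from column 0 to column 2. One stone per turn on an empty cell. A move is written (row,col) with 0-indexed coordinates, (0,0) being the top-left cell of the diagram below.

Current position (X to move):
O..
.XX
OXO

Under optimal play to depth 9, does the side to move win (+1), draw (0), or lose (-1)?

value(O../.XX/OXO, X) = +1

p1 X@[O../.XX/OXO]: (0,1)[OX./.XX/OXO]+1* (0,2)[O.X/.XX/OXO]+1 (1,0)[O../XXX/OXO]+1
p2 O@[OX./.XX/OXO] terminal -1; root [O../.XX/OXO] d9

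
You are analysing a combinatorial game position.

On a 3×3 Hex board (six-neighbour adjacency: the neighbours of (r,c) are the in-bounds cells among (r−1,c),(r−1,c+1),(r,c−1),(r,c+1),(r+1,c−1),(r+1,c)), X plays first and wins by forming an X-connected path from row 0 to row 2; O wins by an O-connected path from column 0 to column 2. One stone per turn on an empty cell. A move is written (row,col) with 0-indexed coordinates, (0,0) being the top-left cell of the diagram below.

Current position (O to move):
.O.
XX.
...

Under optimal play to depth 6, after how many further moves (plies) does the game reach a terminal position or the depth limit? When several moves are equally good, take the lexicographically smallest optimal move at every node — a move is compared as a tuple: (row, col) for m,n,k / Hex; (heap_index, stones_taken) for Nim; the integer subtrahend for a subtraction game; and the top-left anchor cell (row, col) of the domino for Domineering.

PV length from [.O./XX./...]: 4 plies

ply 1, O at .O./XX./... | (0,0)=-1→OO./XX./...*; (0,2)=-1→.OO/XX./...; (1,2)=-1→.O./XXO/...; (2,0)=-1→.O./XX./O..; (2,1)=-1→.O./XX./.O.; (2,2)=-1→.O./XX./..O
ply 2, X at OO./XX./... | (0,2)=+1→OOX/XX./...*; (1,2)=-1→OO./XXX/...; (2,0)=-1→OO./XX./X..; (2,1)=-1→OO./XX./.X.; (2,2)=-1→OO./XX./..X
ply 3, O at OOX/XX./... | (1,2)=-1→OOX/XXO/...*; (2,0)=-1→OOX/XX./O..; (2,1)=-1→OOX/XX./.O.; (2,2)=-1→OOX/XX./..O
ply 4, X at OOX/XXO/... | (2,0)=+1→OOX/XXO/X..*; (2,1)=+1→OOX/XXO/.X.; (2,2)=+1→OOX/XXO/..X
ply 5: OOX/XXO/X.. is terminal -1 (O); from .O./XX./... depth 6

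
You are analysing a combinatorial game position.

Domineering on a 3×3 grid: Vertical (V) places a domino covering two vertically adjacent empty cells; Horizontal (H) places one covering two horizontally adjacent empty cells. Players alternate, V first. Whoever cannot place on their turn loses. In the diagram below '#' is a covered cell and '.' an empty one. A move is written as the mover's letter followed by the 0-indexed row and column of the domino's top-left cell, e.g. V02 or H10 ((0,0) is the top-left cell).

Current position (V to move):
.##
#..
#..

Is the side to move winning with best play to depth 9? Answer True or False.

ply 1, V at .##/#../#.. | V11=+1→.##/##./##.*; V12=+1→.##/#.#/#.#
ply 2: .##/##./##. is terminal -1 (H); from .##/#../#.. depth 9

V winning at [.##/#../#..]: True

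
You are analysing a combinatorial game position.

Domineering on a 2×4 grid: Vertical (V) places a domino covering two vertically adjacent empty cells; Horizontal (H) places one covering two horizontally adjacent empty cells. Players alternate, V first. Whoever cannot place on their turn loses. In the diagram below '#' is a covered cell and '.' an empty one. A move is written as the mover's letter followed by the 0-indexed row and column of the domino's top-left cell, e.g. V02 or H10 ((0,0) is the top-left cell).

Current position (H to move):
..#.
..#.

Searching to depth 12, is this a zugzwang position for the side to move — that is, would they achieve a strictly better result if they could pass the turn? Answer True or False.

p1 H@[..#./..#.]: H00[###./..#.]+1* H10[..#./###.]+1
p2 V@[###./..#.]: V03[####/..##]-1*
p3 H@[####/..##]: H10[####/####]+1*
p4 V@[####/####] terminal -1; root [..#./..#.] d12
if H skipped the turn, V would face:
~ p1 V@[..#./..#.]: V00[#.#./#.#.]+1* V01[.##./.##.]+1 V03[..##/..##]-1
~ p2 H@[#.#./#.#.] terminal -1; root [..#./..#.] d12
compare (H): move=+1 vs pass=-1

zugzwang(..#./..#., H) = False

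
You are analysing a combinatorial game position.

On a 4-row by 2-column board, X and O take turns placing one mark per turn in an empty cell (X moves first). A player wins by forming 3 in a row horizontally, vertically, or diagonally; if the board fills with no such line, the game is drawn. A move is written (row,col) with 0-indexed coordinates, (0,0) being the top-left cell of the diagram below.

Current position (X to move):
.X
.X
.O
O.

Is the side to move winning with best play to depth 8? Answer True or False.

X winning at [.X/.X/.O/O.]: False

p1 X@[.X/.X/.O/O.]: (0,0)[XX/.X/.O/O.]+0* (1,0)[.X/XX/.O/O.]+0 (2,0)[.X/.X/XO/O.]+0 (3,1)[.X/.X/.O/OX]+0
p2 O@[XX/.X/.O/O.]: (1,0)[XX/OX/.O/O.]+0* (2,0)[XX/.X/OO/O.]+0 (3,1)[XX/.X/.O/OO]+0
p3 X@[XX/OX/.O/O.]: (2,0)[XX/OX/XO/O.]+0* (3,1)[XX/OX/.O/OX]-1
p4 O@[XX/OX/XO/O.]: (3,1)[XX/OX/XO/OO]+0*
p5 X@[XX/OX/XO/OO] terminal +0; root [.X/.X/.O/O.] d8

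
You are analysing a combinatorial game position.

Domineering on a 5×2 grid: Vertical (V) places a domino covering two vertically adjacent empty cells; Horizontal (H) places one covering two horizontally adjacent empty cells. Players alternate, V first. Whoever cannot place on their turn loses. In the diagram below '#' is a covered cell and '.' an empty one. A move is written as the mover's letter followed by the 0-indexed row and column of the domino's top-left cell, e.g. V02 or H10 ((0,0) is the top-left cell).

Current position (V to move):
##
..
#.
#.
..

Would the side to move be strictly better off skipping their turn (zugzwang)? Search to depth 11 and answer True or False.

ply 1, V at ##/../#./#./.. | V11=-1→##/.#/##/#./..*; V21=-1→##/../##/##/..; V31=-1→##/../#./##/.#
ply 2, H at ##/.#/##/#./.. | H40=+1→##/.#/##/#./##*
ply 3: ##/.#/##/#./## is terminal -1 (V); from ##/../#./#./.. depth 11
pass branch (H moves first from the same position):
  | ply 1, H at ##/../#./#./.. | H10=-1→##/##/#./#./..*; H40=-1→##/../#./#./##
  | ply 2, V at ##/##/#./#./.. | V21=-1→##/##/##/##/..; V31=+1→##/##/#./##/.#*
  | ply 3: ##/##/#./##/.# is terminal -1 (H); from ##/../#./#./.. depth 11
V moving scores -1; V passing scores +1

zugzwang(##/../#./#./.., V) = True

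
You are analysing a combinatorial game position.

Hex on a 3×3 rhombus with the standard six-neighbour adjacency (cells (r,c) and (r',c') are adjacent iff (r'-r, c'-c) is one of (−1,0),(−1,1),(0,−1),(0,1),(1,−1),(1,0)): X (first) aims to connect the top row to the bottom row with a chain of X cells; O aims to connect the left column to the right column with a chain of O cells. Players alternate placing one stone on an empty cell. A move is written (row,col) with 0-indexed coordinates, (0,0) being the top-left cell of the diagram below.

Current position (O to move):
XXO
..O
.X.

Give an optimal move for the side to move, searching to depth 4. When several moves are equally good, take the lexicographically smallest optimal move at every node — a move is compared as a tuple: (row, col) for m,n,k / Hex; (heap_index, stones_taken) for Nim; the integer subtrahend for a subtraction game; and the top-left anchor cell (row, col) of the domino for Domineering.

ply 1, O at XXO/..O/.X. | (1,0)=-1→XXO/O.O/.X.; (1,1)=+1→XXO/.OO/.X.*; (2,0)=-1→XXO/..O/OX.; (2,2)=-1→XXO/..O/.XO
ply 2, X at XXO/.OO/.X. | (1,0)=-1→XXO/XOO/.X.*; (2,0)=-1→XXO/.OO/XX.; (2,2)=-1→XXO/.OO/.XX
ply 3, O at XXO/XOO/.X. | (2,0)=+1→XXO/XOO/OX.*; (2,2)=-1→XXO/XOO/.XO
ply 4: XXO/XOO/OX. is terminal -1 (X); from XXO/..O/.X. depth 4

O's best at [XXO/..O/.X.]: (1,1)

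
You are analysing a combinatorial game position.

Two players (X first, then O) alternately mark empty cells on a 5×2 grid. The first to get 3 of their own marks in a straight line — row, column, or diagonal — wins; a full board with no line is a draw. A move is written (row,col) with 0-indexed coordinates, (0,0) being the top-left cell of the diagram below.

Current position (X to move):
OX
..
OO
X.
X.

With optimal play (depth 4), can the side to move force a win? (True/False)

X winning at [OX/../OO/X./X.]: False

ply 1, X at OX/../OO/X./X. | (1,0)=-1→OX/X./OO/X./X.*; (1,1)=-1→OX/.X/OO/X./X.; (3,1)=-1→OX/../OO/XX/X.; (4,1)=-1→OX/../OO/X./XX
ply 2, O at OX/X./OO/X./X. | (1,1)=+0→OX/XO/OO/X./X.; (3,1)=+1→OX/X./OO/XO/X.*; (4,1)=+0→OX/X./OO/X./XO
ply 3, X at OX/X./OO/XO/X. | (1,1)=-1→OX/XX/OO/XO/X.*; (4,1)=-1→OX/X./OO/XO/XX
ply 4, O at OX/XX/OO/XO/X. | (4,1)=+1→OX/XX/OO/XO/XO*
ply 5: OX/XX/OO/XO/XO is terminal -1 (X); from OX/../OO/X./X. depth 4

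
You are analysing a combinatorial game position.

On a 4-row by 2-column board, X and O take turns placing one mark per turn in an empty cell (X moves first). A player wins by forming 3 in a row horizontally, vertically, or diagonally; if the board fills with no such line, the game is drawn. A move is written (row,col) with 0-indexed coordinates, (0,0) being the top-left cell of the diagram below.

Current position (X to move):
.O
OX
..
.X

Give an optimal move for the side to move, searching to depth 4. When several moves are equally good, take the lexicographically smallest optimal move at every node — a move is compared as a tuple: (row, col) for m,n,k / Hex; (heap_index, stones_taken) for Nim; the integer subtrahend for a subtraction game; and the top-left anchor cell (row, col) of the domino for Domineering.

X's best at [.O/OX/../.X]: (2,1)

[.O/OX/../.X] X move#1: (0,0):+0/XO/OX/../.X, (2,0):+0/.O/OX/X./.X, (2,1):+1/.O/OX/.X/.X*, (3,0):+0/.O/OX/../XX
[.O/OX/.X/.X] end (terminal -1, O#2); searched .O/OX/../.X to 4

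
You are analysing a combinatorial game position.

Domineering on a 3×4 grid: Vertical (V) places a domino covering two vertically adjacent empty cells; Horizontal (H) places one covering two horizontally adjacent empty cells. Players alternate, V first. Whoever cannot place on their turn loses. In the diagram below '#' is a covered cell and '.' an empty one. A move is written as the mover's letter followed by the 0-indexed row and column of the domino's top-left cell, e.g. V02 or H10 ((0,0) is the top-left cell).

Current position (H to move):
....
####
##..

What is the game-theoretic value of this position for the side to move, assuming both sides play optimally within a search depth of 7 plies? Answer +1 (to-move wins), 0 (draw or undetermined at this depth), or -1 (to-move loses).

value(..../####/##.., H) = +1

[..../####/##..] H move#1: H00:+1/##../####/##..*, H01:+1/.##./####/##.., H02:+1/..##/####/##.., H22:+1/..../####/####
[##../####/##..] end (terminal -1, V#2); searched ..../####/##.. to 7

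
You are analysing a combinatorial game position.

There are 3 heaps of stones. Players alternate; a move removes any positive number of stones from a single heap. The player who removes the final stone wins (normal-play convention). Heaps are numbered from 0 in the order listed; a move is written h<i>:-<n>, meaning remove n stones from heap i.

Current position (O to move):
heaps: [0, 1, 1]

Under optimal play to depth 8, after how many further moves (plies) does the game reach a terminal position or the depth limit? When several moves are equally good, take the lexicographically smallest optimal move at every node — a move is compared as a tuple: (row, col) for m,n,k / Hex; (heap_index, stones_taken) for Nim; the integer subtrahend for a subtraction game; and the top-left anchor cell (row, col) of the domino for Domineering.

PV length from [(0,1,1)]: 2 plies

[(0,1,1)] O move#1: h1:-1:-1/(0,0,1)*, h2:-1:-1/(0,1,0)
[(0,0,1)] X move#2: h2:-1:+1/(0,0,0)*
[(0,0,0)] end (terminal -1, O#3); searched (0,1,1) to 8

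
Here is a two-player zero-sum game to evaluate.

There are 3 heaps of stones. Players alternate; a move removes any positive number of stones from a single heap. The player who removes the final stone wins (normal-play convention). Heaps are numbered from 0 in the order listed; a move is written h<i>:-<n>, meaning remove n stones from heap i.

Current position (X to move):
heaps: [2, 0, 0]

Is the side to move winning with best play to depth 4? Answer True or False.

p1 X@[(2,0,0)]: h0:-1[(1,0,0)]-1 h0:-2[(0,0,0)]+1*
p2 O@[(0,0,0)] terminal -1; root [(2,0,0)] d4

X winning at [(2,0,0)]: True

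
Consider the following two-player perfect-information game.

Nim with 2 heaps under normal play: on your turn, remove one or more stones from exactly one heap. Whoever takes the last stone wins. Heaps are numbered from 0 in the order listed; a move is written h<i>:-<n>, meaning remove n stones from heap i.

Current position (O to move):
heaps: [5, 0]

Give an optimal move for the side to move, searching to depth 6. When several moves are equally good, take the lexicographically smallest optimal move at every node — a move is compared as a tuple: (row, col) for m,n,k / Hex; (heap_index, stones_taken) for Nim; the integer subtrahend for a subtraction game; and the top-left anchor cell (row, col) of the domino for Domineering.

O's best at [(5,0)]: h0:-5

[(5,0)] O move#1: h0:-1:-1/(4,0), h0:-2:-1/(3,0), h0:-3:-1/(2,0), h0:-4:-1/(1,0), h0:-5:+1/(0,0)*
[(0,0)] end (terminal -1, X#2); searched (5,0) to 6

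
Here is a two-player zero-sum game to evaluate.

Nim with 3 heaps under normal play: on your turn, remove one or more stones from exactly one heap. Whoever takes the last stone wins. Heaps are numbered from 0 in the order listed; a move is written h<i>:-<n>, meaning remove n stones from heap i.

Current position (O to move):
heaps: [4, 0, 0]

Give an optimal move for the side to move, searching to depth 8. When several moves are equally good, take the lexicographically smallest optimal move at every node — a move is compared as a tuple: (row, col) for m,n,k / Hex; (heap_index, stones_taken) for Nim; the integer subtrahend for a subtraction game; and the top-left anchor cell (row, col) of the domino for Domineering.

O's best at [(4,0,0)]: h0:-4

ply 1, O at (4,0,0) | h0:-1=-1→(3,0,0); h0:-2=-1→(2,0,0); h0:-3=-1→(1,0,0); h0:-4=+1→(0,0,0)*
ply 2: (0,0,0) is terminal -1 (X); from (4,0,0) depth 8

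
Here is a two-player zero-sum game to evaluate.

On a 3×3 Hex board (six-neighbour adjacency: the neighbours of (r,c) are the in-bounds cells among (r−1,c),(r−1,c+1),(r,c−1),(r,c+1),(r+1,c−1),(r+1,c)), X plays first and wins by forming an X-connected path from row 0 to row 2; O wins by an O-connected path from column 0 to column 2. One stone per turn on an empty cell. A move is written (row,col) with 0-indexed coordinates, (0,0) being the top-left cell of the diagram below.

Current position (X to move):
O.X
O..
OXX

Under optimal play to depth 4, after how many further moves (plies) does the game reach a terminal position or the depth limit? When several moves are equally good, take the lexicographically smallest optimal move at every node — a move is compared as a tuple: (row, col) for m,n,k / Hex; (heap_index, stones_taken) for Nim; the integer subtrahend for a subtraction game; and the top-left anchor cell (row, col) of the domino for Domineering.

[O.X/O../OXX] X move#1: (0,1):+1/OXX/O../OXX*, (1,1):+1/O.X/OX./OXX, (1,2):+1/O.X/O.X/OXX
[OXX/O../OXX] O move#2: (1,1):-1/OXX/OO./OXX*, (1,2):-1/OXX/O.O/OXX
[OXX/OO./OXX] X move#3: (1,2):+1/OXX/OOX/OXX*
[OXX/OOX/OXX] end (terminal -1, O#4); searched O.X/O../OXX to 4

PV length from [O.X/O../OXX]: 3 plies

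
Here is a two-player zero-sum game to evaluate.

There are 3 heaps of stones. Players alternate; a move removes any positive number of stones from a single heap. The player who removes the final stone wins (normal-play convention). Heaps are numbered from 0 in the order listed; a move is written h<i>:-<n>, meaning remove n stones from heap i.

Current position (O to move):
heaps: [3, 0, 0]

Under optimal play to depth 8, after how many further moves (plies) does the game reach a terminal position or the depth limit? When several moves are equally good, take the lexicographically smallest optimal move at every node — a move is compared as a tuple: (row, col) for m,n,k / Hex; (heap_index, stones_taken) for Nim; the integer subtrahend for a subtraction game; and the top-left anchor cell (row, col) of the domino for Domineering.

PV length from [(3,0,0)]: 1 ply

p1 O@[(3,0,0)]: h0:-1[(2,0,0)]-1 h0:-2[(1,0,0)]-1 h0:-3[(0,0,0)]+1*
p2 X@[(0,0,0)] terminal -1; root [(3,0,0)] d8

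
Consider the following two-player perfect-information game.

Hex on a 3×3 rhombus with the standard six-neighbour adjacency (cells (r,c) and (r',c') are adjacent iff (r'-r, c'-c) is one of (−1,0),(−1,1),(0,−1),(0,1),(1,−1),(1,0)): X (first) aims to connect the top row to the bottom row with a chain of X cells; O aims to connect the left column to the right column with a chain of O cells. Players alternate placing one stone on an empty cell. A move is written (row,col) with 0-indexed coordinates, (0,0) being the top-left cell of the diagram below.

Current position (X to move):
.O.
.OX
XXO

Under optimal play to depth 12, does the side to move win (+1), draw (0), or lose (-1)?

[.O./.OX/XXO] X move#1: (0,0):+1/XO./.OX/XXO*, (0,2):+1/.OX/.OX/XXO, (1,0):+1/.O./XOX/XXO
[XO./.OX/XXO] O move#2: (0,2):-1/XOO/.OX/XXO*, (1,0):-1/XO./OOX/XXO
[XOO/.OX/XXO] X move#3: (1,0):+1/XOO/XOX/XXO*
[XOO/XOX/XXO] end (terminal -1, O#4); searched .O./.OX/XXO to 12

value(.O./.OX/XXO, X) = +1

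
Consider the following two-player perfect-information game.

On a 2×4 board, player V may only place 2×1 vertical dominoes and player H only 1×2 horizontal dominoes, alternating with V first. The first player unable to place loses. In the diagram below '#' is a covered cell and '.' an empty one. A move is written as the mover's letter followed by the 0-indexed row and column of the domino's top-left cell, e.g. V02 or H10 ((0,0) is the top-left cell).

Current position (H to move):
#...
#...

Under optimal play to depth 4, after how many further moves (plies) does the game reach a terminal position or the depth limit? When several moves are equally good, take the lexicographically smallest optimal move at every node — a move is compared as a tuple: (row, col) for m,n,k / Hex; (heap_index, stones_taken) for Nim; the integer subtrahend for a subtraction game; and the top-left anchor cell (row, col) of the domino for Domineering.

PV length from [#.../#...]: 3 plies

ply 1, H at #.../#... | H01=+1→###./#...*; H02=+1→#.##/#...; H11=+1→#.../###.; H12=+1→#.../#.##
ply 2, V at ###./#... | V03=-1→####/#..#*
ply 3, H at ####/#..# | H11=+1→####/####*
ply 4: ####/#### is terminal -1 (V); from #.../#... depth 4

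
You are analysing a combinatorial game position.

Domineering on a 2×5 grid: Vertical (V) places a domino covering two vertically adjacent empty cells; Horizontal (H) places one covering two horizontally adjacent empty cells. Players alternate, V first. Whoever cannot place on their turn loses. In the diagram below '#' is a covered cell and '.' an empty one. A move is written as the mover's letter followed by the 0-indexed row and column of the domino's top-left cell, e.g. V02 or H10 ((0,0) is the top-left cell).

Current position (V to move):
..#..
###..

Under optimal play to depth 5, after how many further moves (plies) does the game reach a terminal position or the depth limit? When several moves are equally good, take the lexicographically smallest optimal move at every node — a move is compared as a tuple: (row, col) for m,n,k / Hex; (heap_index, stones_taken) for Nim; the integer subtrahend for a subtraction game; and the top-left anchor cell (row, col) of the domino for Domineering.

p1 V@[..#../###..]: V03[..##./####.]+1* V04[..#.#/###.#]+1
p2 H@[..##./####.]: H00[####./####.]-1*
p3 V@[####./####.]: V04[#####/#####]+1*
p4 H@[#####/#####] terminal -1; root [..#../###..] d5

PV length from [..#../###..]: 3 plies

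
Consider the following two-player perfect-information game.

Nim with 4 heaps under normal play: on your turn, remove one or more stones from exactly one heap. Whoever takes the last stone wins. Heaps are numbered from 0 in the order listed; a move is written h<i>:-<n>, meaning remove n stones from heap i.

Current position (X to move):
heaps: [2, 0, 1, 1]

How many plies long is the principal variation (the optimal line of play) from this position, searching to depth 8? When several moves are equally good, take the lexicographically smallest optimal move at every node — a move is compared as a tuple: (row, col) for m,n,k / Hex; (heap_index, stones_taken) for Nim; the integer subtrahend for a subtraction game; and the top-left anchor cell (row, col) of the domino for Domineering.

PV length from [(2,0,1,1)]: 3 plies

ply 1, X at (2,0,1,1) | h0:-1=-1→(1,0,1,1); h0:-2=+1→(0,0,1,1)*; h2:-1=-1→(2,0,0,1); h3:-1=-1→(2,0,1,0)
ply 2, O at (0,0,1,1) | h2:-1=-1→(0,0,0,1)*; h3:-1=-1→(0,0,1,0)
ply 3, X at (0,0,0,1) | h3:-1=+1→(0,0,0,0)*
ply 4: (0,0,0,0) is terminal -1 (O); from (2,0,1,1) depth 8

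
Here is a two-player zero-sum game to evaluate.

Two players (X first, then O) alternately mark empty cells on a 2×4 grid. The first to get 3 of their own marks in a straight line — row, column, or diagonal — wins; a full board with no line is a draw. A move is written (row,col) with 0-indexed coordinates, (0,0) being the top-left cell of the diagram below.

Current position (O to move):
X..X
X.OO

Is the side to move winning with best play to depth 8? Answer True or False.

O winning at [X..X/X.OO]: True

ply 1, O at X..X/X.OO | (0,1)=+0→XO.X/X.OO; (0,2)=+0→X.OX/X.OO; (1,1)=+1→X..X/XOOO*
ply 2: X..X/XOOO is terminal -1 (X); from X..X/X.OO depth 8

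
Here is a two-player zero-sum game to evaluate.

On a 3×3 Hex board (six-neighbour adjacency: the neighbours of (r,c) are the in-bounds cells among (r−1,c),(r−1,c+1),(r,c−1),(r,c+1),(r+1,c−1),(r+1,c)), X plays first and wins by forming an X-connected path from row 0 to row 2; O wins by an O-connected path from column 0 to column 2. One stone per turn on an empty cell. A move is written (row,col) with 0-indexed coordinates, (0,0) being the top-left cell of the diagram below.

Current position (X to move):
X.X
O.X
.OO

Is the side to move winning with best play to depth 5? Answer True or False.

ply 1, X at X.X/O.X/.OO | (0,1)=-1→XXX/O.X/.OO*; (1,1)=-1→X.X/OXX/.OO; (2,0)=-1→X.X/O.X/XOO
ply 2, O at XXX/O.X/.OO | (1,1)=+1→XXX/OOX/.OO*; (2,0)=+1→XXX/O.X/OOO
ply 3: XXX/OOX/.OO is terminal -1 (X); from X.X/O.X/.OO depth 5

X winning at [X.X/O.X/.OO]: False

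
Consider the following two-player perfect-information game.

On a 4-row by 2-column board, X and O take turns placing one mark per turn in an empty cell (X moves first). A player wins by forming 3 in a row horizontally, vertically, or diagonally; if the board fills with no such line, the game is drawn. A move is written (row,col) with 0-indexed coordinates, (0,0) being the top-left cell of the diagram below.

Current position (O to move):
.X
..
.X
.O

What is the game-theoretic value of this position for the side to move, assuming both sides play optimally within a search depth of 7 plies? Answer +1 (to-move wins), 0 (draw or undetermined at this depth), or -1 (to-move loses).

[.X/../.X/.O] O move#1: (0,0):-1/OX/../.X/.O, (1,0):-1/.X/O./.X/.O, (1,1):+0/.X/.O/.X/.O*, (2,0):-1/.X/../OX/.O, (3,0):-1/.X/../.X/OO
[.X/.O/.X/.O] X move#2: (0,0):+0/XX/.O/.X/.O*, (1,0):+0/.X/XO/.X/.O, (2,0):+0/.X/.O/XX/.O, (3,0):+0/.X/.O/.X/XO
[XX/.O/.X/.O] O move#3: (1,0):+0/XX/OO/.X/.O*, (2,0):+0/XX/.O/OX/.O, (3,0):+0/XX/.O/.X/OO
[XX/OO/.X/.O] X move#4: (2,0):+0/XX/OO/XX/.O*, (3,0):+0/XX/OO/.X/XO
[XX/OO/XX/.O] O move#5: (3,0):+0/XX/OO/XX/OO*
[XX/OO/XX/OO] end (terminal +0, X#6); searched .X/../.X/.O to 7

value(.X/../.X/.O, O) = 0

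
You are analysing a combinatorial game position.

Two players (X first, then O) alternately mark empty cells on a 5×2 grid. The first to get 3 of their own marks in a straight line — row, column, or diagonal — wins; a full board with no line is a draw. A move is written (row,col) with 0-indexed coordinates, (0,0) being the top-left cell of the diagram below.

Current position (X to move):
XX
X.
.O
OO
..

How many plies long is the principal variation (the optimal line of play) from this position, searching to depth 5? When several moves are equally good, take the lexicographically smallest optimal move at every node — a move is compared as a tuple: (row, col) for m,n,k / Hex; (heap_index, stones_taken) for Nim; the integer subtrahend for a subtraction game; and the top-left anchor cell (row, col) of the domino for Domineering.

[XX/X./.O/OO/..] X move#1: (1,1):-1/XX/XX/.O/OO/.., (2,0):+1/XX/X./XO/OO/..*, (4,0):-1/XX/X./.O/OO/X., (4,1):-1/XX/X./.O/OO/.X
[XX/X./XO/OO/..] end (terminal -1, O#2); searched XX/X./.O/OO/.. to 5

PV length from [XX/X./.O/OO/..]: 1 ply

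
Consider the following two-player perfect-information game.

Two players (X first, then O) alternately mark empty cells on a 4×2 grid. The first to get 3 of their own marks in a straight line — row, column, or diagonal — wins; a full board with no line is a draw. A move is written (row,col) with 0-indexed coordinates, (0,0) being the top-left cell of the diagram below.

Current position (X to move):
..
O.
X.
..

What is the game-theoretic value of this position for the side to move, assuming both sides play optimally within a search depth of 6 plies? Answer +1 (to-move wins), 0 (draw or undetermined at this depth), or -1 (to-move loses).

value(../O./X./.., X) = 0

p1 X@[../O./X./..]: (0,0)[X./O./X./..]+0* (0,1)[.X/O./X./..]+0 (1,1)[../OX/X./..]+0 (2,1)[../O./XX/..]+0 (3,0)[../O./X./X.]+0 (3,1)[../O./X./.X]+0
p2 O@[X./O./X./..]: (0,1)[XO/O./X./..]+0* (1,1)[X./OO/X./..]+0 (2,1)[X./O./XO/..]+0 (3,0)[X./O./X./O.]+0 (3,1)[X./O./X./.O]+0
p3 X@[XO/O./X./..]: (1,1)[XO/OX/X./..]+0* (2,1)[XO/O./XX/..]+0 (3,0)[XO/O./X./X.]+0 (3,1)[XO/O./X./.X]+0
p4 O@[XO/OX/X./..]: (2,1)[XO/OX/XO/..]+0* (3,0)[XO/OX/X./O.]+0 (3,1)[XO/OX/X./.O]+0
p5 X@[XO/OX/XO/..]: (3,0)[XO/OX/XO/X.]+0* (3,1)[XO/OX/XO/.X]+0
p6 O@[XO/OX/XO/X.]: (3,1)[XO/OX/XO/XO]+0*
p7 X@[XO/OX/XO/XO] terminal +0; root [../O./X./..] d6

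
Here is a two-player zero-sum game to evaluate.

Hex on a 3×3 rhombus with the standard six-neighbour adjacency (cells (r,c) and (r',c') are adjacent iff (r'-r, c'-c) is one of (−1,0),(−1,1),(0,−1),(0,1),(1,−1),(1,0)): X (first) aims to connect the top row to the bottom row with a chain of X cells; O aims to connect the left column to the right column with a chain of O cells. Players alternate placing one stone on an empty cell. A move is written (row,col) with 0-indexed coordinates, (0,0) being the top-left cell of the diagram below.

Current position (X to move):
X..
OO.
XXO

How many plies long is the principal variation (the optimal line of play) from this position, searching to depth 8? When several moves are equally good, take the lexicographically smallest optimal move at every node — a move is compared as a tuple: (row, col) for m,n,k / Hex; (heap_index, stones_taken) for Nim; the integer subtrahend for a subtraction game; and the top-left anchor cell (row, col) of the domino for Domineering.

PV length from [X../OO./XXO]: 2 plies

ply 1, X at X../OO./XXO | (0,1)=-1→XX./OO./XXO*; (0,2)=-1→X.X/OO./XXO; (1,2)=-1→X../OOX/XXO
ply 2, O at XX./OO./XXO | (0,2)=+1→XXO/OO./XXO*; (1,2)=+1→XX./OOO/XXO
ply 3: XXO/OO./XXO is terminal -1 (X); from X../OO./XXO depth 8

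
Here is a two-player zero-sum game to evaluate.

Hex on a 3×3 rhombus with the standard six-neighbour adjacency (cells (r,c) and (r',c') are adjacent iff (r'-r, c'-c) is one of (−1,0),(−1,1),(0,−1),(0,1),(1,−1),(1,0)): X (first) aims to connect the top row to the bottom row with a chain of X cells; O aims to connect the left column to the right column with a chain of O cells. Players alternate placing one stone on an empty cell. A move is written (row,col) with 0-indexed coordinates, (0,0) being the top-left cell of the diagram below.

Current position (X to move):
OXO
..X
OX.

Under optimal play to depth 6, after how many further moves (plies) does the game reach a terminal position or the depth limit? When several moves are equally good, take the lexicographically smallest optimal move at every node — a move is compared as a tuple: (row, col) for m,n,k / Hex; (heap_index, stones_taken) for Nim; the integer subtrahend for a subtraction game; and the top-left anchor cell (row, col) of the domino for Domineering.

PV length from [OXO/..X/OX.]: 1 ply

p1 X@[OXO/..X/OX.]: (1,0)[OXO/X.X/OX.]-1 (1,1)[OXO/.XX/OX.]+1* (2,2)[OXO/..X/OXX]-1
p2 O@[OXO/.XX/OX.] terminal -1; root [OXO/..X/OX.] d6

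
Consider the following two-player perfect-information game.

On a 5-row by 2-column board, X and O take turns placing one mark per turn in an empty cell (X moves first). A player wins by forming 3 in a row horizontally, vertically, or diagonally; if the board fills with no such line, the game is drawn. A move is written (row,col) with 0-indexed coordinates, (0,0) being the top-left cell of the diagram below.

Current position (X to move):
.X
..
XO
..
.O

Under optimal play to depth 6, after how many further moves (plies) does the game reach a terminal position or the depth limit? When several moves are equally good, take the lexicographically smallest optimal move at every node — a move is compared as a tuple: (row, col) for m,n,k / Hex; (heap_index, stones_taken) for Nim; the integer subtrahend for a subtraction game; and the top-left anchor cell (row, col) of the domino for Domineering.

PV length from [.X/../XO/../.O]: 6 plies

p1 X@[.X/../XO/../.O]: (0,0)[XX/../XO/../.O]-1 (1,0)[.X/X./XO/../.O]-1 (1,1)[.X/.X/XO/../.O]-1 (3,0)[.X/../XO/X./.O]-1 (3,1)[.X/../XO/.X/.O]+0* (4,0)[.X/../XO/../XO]-1
p2 O@[.X/../XO/.X/.O]: (0,0)[OX/../XO/.X/.O]-1 (1,0)[.X/O./XO/.X/.O]+0* (1,1)[.X/.O/XO/.X/.O]-1 (3,0)[.X/../XO/OX/.O]+0 (4,0)[.X/../XO/.X/OO]-1
p3 X@[.X/O./XO/.X/.O]: (0,0)[XX/O./XO/.X/.O]+0* (1,1)[.X/OX/XO/.X/.O]+0 (3,0)[.X/O./XO/XX/.O]+0 (4,0)[.X/O./XO/.X/XO]+0
p4 O@[XX/O./XO/.X/.O]: (1,1)[XX/OO/XO/.X/.O]+0* (3,0)[XX/O./XO/OX/.O]+0 (4,0)[XX/O./XO/.X/OO]+0
p5 X@[XX/OO/XO/.X/.O]: (3,0)[XX/OO/XO/XX/.O]+0* (4,0)[XX/OO/XO/.X/XO]+0
p6 O@[XX/OO/XO/XX/.O]: (4,0)[XX/OO/XO/XX/OO]+0*
p7 X@[XX/OO/XO/XX/OO] terminal +0; root [.X/../XO/../.O] d6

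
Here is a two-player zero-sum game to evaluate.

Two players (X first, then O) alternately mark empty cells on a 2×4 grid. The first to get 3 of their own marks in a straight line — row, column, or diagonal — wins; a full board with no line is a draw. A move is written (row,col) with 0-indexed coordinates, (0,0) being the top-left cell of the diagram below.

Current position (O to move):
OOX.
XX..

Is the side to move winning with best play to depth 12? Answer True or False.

ply 1, O at OOX./XX.. | (0,3)=-1→OOXO/XX..; (1,2)=+0→OOX./XXO.*; (1,3)=-1→OOX./XX.O
ply 2, X at OOX./XXO. | (0,3)=+0→OOXX/XXO.*; (1,3)=+0→OOX./XXOX
ply 3, O at OOXX/XXO. | (1,3)=+0→OOXX/XXOO*
ply 4: OOXX/XXOO is terminal +0 (X); from OOX./XX.. depth 12

O winning at [OOX./XX..]: False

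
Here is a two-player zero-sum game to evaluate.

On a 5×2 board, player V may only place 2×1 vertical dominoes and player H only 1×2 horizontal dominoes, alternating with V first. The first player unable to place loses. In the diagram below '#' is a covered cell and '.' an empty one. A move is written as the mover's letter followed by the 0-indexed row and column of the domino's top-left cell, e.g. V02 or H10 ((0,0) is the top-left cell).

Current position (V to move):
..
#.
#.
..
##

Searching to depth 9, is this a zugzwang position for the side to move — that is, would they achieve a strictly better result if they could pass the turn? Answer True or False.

ply 1, V at ../#./#./../## | V01=-1→.#/##/#./../##*; V11=-1→../##/##/../##; V21=-1→../#./##/.#/##
ply 2, H at .#/##/#./../## | H30=+1→.#/##/#./##/##*
ply 3: .#/##/#./##/## is terminal -1 (V); from ../#./#./../## depth 9
if V skipped the turn, H would face:
~ ply 1, H at ../#./#./../## | H00=-1→##/#./#./../##*; H30=-1→../#./#./##/##
~ ply 2, V at ##/#./#./../## | V11=-1→##/##/##/../##; V21=+1→##/#./##/.#/##*
~ ply 3: ##/#./##/.#/## is terminal -1 (H); from ../#./#./../## depth 9
compare (V): move=-1 vs pass=+1

zugzwang(../#./#./../##, V) = True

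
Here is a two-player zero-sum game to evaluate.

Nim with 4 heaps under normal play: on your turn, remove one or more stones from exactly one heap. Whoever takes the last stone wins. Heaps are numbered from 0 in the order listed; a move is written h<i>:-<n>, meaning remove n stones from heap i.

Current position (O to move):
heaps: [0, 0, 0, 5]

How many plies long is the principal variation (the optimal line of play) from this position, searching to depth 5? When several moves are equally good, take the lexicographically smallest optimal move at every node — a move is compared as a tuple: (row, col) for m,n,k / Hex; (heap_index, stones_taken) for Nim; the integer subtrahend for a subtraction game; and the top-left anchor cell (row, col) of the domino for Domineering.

ply 1, O at (0,0,0,5) | h3:-1=-1→(0,0,0,4); h3:-2=-1→(0,0,0,3); h3:-3=-1→(0,0,0,2); h3:-4=-1→(0,0,0,1); h3:-5=+1→(0,0,0,0)*
ply 2: (0,0,0,0) is terminal -1 (X); from (0,0,0,5) depth 5

PV length from [(0,0,0,5)]: 1 ply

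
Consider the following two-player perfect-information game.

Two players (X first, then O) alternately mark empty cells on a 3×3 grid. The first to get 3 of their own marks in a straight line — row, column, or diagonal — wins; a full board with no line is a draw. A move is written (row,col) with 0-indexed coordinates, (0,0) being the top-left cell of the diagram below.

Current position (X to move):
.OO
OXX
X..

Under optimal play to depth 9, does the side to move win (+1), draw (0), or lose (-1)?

value(.OO/OXX/X.., X) = 0

ply 1, X at .OO/OXX/X.. | (0,0)=+0→XOO/OXX/X..*; (2,1)=-1→.OO/OXX/XX.; (2,2)=-1→.OO/OXX/X.X
ply 2, O at XOO/OXX/X.. | (2,1)=-1→XOO/OXX/XO.; (2,2)=+0→XOO/OXX/X.O*
ply 3, X at XOO/OXX/X.O | (2,1)=+0→XOO/OXX/XXO*
ply 4: XOO/OXX/XXO is terminal +0 (O); from .OO/OXX/X.. depth 9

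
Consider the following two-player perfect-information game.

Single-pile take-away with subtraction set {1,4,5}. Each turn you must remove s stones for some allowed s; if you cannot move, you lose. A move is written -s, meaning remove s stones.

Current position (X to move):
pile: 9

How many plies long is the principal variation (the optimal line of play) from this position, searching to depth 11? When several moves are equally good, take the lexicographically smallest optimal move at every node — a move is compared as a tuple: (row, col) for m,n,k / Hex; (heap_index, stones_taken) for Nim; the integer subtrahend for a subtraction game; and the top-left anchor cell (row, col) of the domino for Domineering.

PV length from [9]: 5 plies

p1 X@[9]: -1[8]+1* -4[5]-1 -5[4]-1
p2 O@[8]: -1[7]-1* -4[4]-1 -5[3]-1
p3 X@[7]: -1[6]-1 -4[3]-1 -5[2]+1*
p4 O@[2]: -1[1]-1*
p5 X@[1]: -1[0]+1*
p6 O@[0] terminal -1; root [9] d11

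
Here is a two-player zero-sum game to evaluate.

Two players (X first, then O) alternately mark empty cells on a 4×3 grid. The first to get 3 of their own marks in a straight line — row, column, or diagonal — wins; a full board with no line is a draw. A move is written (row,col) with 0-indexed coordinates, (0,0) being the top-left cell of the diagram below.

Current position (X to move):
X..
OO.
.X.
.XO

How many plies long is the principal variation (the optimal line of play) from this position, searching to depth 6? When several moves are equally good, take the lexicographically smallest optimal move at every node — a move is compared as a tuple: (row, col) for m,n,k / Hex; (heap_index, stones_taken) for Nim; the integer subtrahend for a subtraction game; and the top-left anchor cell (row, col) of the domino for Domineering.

PV length from [X../OO./.X./.XO]: 6 plies

ply 1, X at X../OO./.X./.XO | (0,1)=-1→XX./OO./.X./.XO; (0,2)=-1→X.X/OO./.X./.XO; (1,2)=+0→X../OOX/.X./.XO*; (2,0)=-1→X../OO./XX./.XO; (2,2)=-1→X../OO./.XX/.XO; (3,0)=-1→X../OO./.X./XXO
ply 2, O at X../OOX/.X./.XO | (0,1)=-1→XO./OOX/.X./.XO; (0,2)=-1→X.O/OOX/.X./.XO; (2,0)=-1→X../OOX/OX./.XO; (2,2)=-1→X../OOX/.XO/.XO; (3,0)=+0→X../OOX/.X./OXO*
ply 3, X at X../OOX/.X./OXO | (0,1)=-1→XX./OOX/.X./OXO; (0,2)=-1→X.X/OOX/.X./OXO; (2,0)=+0→X../OOX/XX./OXO*; (2,2)=-1→X../OOX/.XX/OXO
ply 4, O at X../OOX/XX./OXO | (0,1)=-1→XO./OOX/XX./OXO; (0,2)=-1→X.O/OOX/XX./OXO; (2,2)=+0→X../OOX/XXO/OXO*
ply 5, X at X../OOX/XXO/OXO | (0,1)=+0→XX./OOX/XXO/OXO*; (0,2)=+0→X.X/OOX/XXO/OXO
ply 6, O at XX./OOX/XXO/OXO | (0,2)=+0→XXO/OOX/XXO/OXO*
ply 7: XXO/OOX/XXO/OXO is terminal +0 (X); from X../OO./.X./.XO depth 6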